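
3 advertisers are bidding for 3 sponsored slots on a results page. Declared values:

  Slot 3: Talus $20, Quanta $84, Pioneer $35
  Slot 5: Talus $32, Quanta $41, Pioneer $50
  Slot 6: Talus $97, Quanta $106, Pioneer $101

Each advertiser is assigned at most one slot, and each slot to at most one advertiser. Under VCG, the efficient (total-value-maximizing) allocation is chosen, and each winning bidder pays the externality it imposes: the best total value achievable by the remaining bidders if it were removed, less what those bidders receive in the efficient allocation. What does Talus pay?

Talus pays $51.

Efficient allocation: Talus→Slot 6 ($97), Quanta→Slot 3 ($84), Pioneer→Slot 5 ($50); total welfare W = $231.
Talus receives Slot 6 at value $97, so the others get W − 97 = $134.
Without Talus: best allocation of the remaining 2 bidders over all 3 slots is Quanta→Slot 3 ($84), Pioneer→Slot 6 ($101), total $185.
VCG payment = (others' best without Talus) − (others' welfare with Talus) = 185 − 134 = $51.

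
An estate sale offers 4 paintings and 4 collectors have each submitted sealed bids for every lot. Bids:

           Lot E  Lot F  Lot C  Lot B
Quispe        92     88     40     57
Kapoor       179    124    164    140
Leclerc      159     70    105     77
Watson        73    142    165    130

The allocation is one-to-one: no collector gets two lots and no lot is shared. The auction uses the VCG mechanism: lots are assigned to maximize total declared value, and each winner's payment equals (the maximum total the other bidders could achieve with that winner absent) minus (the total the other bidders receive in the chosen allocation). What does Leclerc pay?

Efficient allocation: Quispe→Lot F ($88), Kapoor→Lot B ($140), Leclerc→Lot E ($159), Watson→Lot C ($165); total welfare W = $552.
Leclerc receives Lot E at value $159, so the others get W − 159 = $393.
Without Leclerc: best allocation of the remaining 3 bidders over all 4 lots is Quispe→Lot F ($88), Kapoor→Lot E ($179), Watson→Lot C ($165), total $432.
VCG payment = (others' best without Leclerc) − (others' welfare with Leclerc) = 432 − 393 = $39.

Leclerc pays $39.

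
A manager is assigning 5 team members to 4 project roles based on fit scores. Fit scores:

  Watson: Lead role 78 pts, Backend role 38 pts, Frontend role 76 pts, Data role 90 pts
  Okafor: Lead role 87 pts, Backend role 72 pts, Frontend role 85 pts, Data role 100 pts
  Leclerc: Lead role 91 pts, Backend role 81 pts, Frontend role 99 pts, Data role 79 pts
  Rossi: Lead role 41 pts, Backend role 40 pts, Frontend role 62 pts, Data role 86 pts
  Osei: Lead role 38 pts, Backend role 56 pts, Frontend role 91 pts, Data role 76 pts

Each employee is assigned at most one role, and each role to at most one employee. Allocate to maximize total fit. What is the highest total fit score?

This is a one-to-one assignment (maximum-weight bipartite matching).
Optimal: Watson→Lead role (78 pts), Leclerc→Backend role (81 pts), Osei→Frontend role (91 pts), Okafor→Data role (100 pts) — total 78+81+91+100 = 350 pts.
Max-entry greedy (repeatedly take the single best remaining cell) gives 333 pts, worse by 17.
Next-best assignment: Okafor→Lead role, Leclerc→Backend role, Osei→Frontend role, Watson→Data role = 349 pts.

Max total: 350 pts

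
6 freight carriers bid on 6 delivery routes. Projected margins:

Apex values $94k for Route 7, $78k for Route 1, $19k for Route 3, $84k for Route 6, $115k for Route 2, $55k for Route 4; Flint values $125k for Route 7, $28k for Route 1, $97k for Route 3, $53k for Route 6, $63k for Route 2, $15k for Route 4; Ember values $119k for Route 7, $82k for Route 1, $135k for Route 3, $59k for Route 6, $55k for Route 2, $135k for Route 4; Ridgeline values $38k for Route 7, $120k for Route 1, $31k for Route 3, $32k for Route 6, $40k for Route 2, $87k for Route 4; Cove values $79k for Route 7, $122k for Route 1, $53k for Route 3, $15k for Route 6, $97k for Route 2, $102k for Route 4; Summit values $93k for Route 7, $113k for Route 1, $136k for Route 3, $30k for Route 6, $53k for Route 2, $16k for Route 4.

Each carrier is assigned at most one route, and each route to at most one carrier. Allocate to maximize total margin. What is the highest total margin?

This is a one-to-one assignment (maximum-weight bipartite matching).
Optimal: Apex→Route 6 ($84k), Flint→Route 7 ($125k), Ember→Route 4 ($135k), Ridgeline→Route 1 ($120k), Cove→Route 2 ($97k), Summit→Route 3 ($136k) — total 84+125+135+120+97+136 = $697k.
Max-entry greedy (repeatedly take the single best remaining cell) gives $665k, worse by 32.
Next-best assignment: Apex→Route 2, Flint→Route 7, Ember→Route 4, Ridgeline→Route 6, Cove→Route 1, Summit→Route 3 = $665k.

Max total: $697k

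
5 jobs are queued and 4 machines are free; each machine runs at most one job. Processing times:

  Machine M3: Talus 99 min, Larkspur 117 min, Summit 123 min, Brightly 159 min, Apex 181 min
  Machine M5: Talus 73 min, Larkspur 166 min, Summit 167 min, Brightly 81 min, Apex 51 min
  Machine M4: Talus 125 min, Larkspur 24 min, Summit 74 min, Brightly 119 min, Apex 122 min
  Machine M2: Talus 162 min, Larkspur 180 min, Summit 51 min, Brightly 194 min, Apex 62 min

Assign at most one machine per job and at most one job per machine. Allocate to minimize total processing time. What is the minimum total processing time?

Min total: 225 min

Treat this as an assignment problem: match each job to one machine.
Optimal: Talus→Machine M3 (99 min), Apex→Machine M5 (51 min), Larkspur→Machine M4 (24 min), Summit→Machine M2 (51 min) — total 99+51+24+51 = 225 min.
Row-greedy (each job in turn takes its cheapest remaining machine) gives 307 min, worse by 82.
Checked against all permutations: 225 min is optimal.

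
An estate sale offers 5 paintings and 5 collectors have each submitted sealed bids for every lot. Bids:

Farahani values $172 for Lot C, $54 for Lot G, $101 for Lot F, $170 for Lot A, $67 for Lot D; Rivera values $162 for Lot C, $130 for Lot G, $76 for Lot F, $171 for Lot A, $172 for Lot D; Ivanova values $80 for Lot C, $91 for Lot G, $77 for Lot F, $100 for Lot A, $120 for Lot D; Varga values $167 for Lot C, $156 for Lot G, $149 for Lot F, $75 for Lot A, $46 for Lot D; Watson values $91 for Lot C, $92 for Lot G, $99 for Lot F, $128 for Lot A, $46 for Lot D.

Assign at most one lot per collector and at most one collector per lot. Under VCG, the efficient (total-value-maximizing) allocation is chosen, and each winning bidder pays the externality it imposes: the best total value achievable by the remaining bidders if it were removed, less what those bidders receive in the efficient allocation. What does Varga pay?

Efficient allocation: Farahani→Lot C ($172), Rivera→Lot A ($171), Ivanova→Lot D ($120), Varga→Lot G ($156), Watson→Lot F ($99); total welfare W = $718.
Varga receives Lot G at value $156, so the others get W − 156 = $562.
Without Varga: best allocation of the remaining 4 bidders over all 5 lots is Farahani→Lot C ($172), Rivera→Lot D ($172), Ivanova→Lot G ($91), Watson→Lot A ($128), total $563.
VCG payment = (others' best without Varga) − (others' welfare with Varga) = 563 − 562 = $1.

Varga pays $1.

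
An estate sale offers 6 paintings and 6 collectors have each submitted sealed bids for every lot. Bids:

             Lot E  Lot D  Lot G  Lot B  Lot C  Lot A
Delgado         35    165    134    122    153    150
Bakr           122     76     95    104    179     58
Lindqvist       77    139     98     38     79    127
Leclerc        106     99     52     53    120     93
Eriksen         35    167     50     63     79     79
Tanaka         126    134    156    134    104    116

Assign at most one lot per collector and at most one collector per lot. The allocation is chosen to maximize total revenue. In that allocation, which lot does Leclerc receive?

Leclerc receives Lot E.

Optimal: Delgado→Lot B ($122), Bakr→Lot C ($179), Lindqvist→Lot A ($127), Leclerc→Lot E ($106), Eriksen→Lot D ($167), Tanaka→Lot G ($156) — total 122+179+127+106+167+156 = $857.
Row-greedy (each collector in turn takes its best remaining lot) gives $796, worse by 61.
Swapping Tanaka↔Eriksen (Tanaka→Lot D $134, Eriksen→Lot G $50) loses 139.
Leclerc's own top lot is Lot C ($120), but forcing Leclerc→Lot C and reassigning the rest optimally gives only $814 — worse by 43.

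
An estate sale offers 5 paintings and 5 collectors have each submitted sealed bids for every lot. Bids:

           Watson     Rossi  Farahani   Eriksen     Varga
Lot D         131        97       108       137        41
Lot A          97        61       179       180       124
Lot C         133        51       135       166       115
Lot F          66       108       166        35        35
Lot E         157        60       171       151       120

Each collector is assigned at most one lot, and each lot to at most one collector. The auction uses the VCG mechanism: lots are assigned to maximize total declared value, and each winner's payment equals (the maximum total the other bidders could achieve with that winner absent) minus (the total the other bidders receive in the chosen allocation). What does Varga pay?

Efficient allocation: Watson→Lot E ($157), Rossi→Lot D ($97), Farahani→Lot F ($166), Eriksen→Lot A ($180), Varga→Lot C ($115); total welfare W = $715.
Varga receives Lot C at value $115, so the others get W − 115 = $600.
Without Varga: best allocation of the remaining 4 bidders over all 5 lots is Watson→Lot E ($157), Rossi→Lot F ($108), Farahani→Lot A ($179), Eriksen→Lot C ($166), total $610.
VCG payment = (others' best without Varga) − (others' welfare with Varga) = 610 − 600 = $10.

Varga pays $10.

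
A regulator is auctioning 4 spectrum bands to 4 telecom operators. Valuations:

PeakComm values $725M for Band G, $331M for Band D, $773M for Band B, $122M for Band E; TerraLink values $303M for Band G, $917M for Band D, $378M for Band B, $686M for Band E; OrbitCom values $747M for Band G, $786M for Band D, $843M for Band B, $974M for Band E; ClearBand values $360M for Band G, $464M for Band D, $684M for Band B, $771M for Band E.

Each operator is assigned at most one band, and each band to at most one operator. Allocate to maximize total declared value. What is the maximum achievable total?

Optimal: PeakComm→Band G ($725M), TerraLink→Band D ($917M), OrbitCom→Band E ($974M), ClearBand→Band B ($684M) — total 725+917+974+684 = $3300M.
Max-entry greedy (repeatedly take the single best remaining cell) gives $3024M, worse by 276.
Every other assignment is strictly worse.

Max total: $3300M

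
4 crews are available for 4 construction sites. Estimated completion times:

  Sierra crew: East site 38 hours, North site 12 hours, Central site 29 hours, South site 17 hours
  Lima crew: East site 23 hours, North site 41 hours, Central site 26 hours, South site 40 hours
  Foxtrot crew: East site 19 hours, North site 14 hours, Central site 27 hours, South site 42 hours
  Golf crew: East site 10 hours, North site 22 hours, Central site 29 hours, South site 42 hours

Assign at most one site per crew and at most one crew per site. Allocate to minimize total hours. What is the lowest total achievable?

Optimal: Sierra crew→South site (17 hours), Lima crew→Central site (26 hours), Foxtrot crew→North site (14 hours), Golf crew→East site (10 hours) — total 17+26+14+10 = 67 hours.
Column-greedy (each site in turn goes to its cheapest remaining crew) gives 90 hours, worse by 23.
Every other assignment is strictly worse.

Minimum total: 67 hours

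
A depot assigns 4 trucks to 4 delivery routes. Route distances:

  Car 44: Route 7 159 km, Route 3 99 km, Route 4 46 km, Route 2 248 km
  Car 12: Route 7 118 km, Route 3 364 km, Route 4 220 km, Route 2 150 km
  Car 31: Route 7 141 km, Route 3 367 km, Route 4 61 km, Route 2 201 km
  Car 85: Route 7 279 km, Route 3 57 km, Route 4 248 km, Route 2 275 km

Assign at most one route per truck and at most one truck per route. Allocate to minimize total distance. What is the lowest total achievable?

Min total: 394 km

Optimal: Car 44→Route 4 (46 km), Car 12→Route 2 (150 km), Car 31→Route 7 (141 km), Car 85→Route 3 (57 km) — total 46+150+141+57 = 394 km.
Min-entry greedy (repeatedly take the single cheapest remaining cell) gives 422 km, worse by 28.
Swapping Car 12↔Car 85 (Car 12→Route 3 364 km, Car 85→Route 2 275 km) adds 432.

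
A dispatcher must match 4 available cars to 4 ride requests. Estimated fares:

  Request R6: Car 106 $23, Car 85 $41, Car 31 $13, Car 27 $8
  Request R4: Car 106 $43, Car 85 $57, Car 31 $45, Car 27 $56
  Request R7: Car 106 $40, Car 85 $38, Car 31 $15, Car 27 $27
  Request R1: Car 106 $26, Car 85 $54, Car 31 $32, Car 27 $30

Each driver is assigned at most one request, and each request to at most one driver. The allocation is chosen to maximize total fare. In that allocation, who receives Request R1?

Car 31 receives Request R1.

Treat this as an assignment problem: match each driver to one request.
Optimal: Car 106→Request R7 ($40), Car 85→Request R6 ($41), Car 31→Request R1 ($32), Car 27→Request R4 ($56) — total 40+41+32+56 = $169.
Max-entry greedy (repeatedly take the single best remaining cell) gives $137, worse by 32.
Swapping Car 85↔Car 106 (Car 85→Request R7 $38, Car 106→Request R6 $23) loses 20.
No other one-to-one assignment exceeds $169.
Car 31's own top request is Request R4 ($45), but forcing Car 31→Request R4 and reassigning the rest optimally gives only $156 — worse by 13.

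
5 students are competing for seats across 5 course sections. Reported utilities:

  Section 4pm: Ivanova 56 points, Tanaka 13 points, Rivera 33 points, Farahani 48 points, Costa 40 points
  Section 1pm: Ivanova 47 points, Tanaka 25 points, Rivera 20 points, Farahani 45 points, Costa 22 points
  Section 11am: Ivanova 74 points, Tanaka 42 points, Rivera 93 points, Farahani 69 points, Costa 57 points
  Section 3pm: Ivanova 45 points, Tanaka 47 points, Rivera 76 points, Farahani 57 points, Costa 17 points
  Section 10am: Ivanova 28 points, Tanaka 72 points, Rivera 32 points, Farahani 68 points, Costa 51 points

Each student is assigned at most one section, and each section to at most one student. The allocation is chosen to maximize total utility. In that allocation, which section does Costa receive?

Optimal: Ivanova→Section 1pm (47 points), Tanaka→Section 10am (72 points), Rivera→Section 11am (93 points), Farahani→Section 3pm (57 points), Costa→Section 4pm (40 points) — total 47+72+93+57+40 = 309 points.
Column-greedy (each section in turn goes to its best remaining student) gives 292 points, worse by 17.
Swapping Farahani↔Tanaka (Farahani→Section 10am 68 points, Tanaka→Section 3pm 47 points) loses 14.
Costa's own top section is Section 11am (57 points), but forcing Costa→Section 11am and reassigning the rest optimally gives only 306 points — worse by 3.

Costa receives Section 4pm.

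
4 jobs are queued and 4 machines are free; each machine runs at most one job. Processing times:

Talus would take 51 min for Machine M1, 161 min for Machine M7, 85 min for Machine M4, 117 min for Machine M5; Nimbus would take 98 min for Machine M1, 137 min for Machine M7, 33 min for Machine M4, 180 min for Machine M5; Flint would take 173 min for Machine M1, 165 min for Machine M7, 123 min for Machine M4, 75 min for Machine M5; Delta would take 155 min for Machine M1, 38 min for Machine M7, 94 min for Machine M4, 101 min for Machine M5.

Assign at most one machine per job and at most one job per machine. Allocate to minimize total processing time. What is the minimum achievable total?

Min total: 197 min

Optimal: Talus→Machine M1 (51 min), Nimbus→Machine M4 (33 min), Flint→Machine M5 (75 min), Delta→Machine M7 (38 min) — total 51+33+75+38 = 197 min.
Next-best assignment: Talus→Machine M4, Nimbus→Machine M1, Flint→Machine M5, Delta→Machine M7 = 296 min.
Every other assignment is strictly worse.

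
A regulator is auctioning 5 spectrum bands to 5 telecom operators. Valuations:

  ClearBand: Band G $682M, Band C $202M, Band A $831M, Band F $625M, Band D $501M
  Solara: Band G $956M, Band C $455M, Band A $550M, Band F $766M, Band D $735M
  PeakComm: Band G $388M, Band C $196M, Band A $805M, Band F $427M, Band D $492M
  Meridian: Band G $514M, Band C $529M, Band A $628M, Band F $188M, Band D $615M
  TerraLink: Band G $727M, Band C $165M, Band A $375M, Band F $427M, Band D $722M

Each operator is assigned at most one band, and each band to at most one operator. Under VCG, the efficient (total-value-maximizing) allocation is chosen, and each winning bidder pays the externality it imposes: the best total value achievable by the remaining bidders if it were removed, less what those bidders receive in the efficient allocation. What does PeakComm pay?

PeakComm pays $206M.

Efficient allocation: ClearBand→Band F ($625M), Solara→Band G ($956M), PeakComm→Band A ($805M), Meridian→Band C ($529M), TerraLink→Band D ($722M); total welfare W = $3637M.
PeakComm receives Band A at value $805M, so the others get W − 805 = $2832M.
Without PeakComm: best allocation of the remaining 4 bidders over all 5 bands is ClearBand→Band A ($831M), Solara→Band G ($956M), Meridian→Band C ($529M), TerraLink→Band D ($722M), total $3038M.
VCG payment = (others' best without PeakComm) − (others' welfare with PeakComm) = 3038 − 2832 = $206M.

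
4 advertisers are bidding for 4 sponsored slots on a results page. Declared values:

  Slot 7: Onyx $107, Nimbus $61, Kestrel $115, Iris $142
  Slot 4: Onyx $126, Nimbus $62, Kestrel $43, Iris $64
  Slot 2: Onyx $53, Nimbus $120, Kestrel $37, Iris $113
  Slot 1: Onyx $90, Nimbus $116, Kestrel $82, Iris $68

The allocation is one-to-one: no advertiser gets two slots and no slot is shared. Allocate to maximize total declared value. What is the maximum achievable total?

Optimal: Onyx→Slot 4 ($126), Nimbus→Slot 2 ($120), Kestrel→Slot 1 ($82), Iris→Slot 7 ($142) — total 126+120+82+142 = $470.
Row-greedy (each advertiser in turn takes its best remaining slot) gives $429, worse by 41.

Max total: $470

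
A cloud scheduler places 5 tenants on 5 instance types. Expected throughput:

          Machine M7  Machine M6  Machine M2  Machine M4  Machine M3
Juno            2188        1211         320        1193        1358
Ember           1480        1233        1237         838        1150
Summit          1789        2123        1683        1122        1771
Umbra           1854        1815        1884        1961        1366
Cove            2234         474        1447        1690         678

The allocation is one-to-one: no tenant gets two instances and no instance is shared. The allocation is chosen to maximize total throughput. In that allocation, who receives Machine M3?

Ember receives Machine M3.

Optimal: Juno→Machine M7 (2188 ops/s), Ember→Machine M3 (1150 ops/s), Summit→Machine M6 (2123 ops/s), Umbra→Machine M2 (1884 ops/s), Cove→Machine M4 (1690 ops/s) — total 2188+1150+2123+1884+1690 = 9035 ops/s.
Max-entry greedy (repeatedly take the single best remaining cell) gives 8913 ops/s, worse by 122.
Next-best assignment: Juno→Machine M3, Ember→Machine M2, Summit→Machine M6, Umbra→Machine M4, Cove→Machine M7 = 8913 ops/s.
Ember's own top instance is Machine M7 (1480 ops/s), but forcing Ember→Machine M7 and reassigning the rest optimally gives only 8535 ops/s — worse by 500.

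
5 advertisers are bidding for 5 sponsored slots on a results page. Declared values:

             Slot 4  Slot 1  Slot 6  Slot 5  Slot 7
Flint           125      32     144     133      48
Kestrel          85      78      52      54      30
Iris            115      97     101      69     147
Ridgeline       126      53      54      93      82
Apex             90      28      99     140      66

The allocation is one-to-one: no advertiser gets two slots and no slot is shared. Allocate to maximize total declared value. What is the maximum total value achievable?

Optimal: Flint→Slot 6 ($144), Kestrel→Slot 1 ($78), Iris→Slot 7 ($147), Ridgeline→Slot 4 ($126), Apex→Slot 5 ($140) — total 144+78+147+126+140 = $635.
Row-greedy (each advertiser in turn takes its best remaining slot) gives $497, worse by 138.
Swapping Flint↔Apex (Flint→Slot 5 $133, Apex→Slot 6 $99) loses 52.
Every other assignment is strictly worse.

Maximum total: $635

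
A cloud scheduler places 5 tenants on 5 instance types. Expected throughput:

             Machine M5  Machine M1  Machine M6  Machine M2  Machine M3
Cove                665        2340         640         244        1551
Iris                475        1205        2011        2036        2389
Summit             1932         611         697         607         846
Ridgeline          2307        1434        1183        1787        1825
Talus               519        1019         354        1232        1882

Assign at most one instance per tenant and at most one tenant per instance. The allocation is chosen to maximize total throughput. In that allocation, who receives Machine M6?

Iris receives Machine M6.

This is a one-to-one assignment (maximum-weight bipartite matching).
Optimal: Cove→Machine M1 (2340 ops/s), Iris→Machine M6 (2011 ops/s), Summit→Machine M5 (1932 ops/s), Ridgeline→Machine M2 (1787 ops/s), Talus→Machine M3 (1882 ops/s) — total 2340+2011+1932+1787+1882 = 9952 ops/s.
Row-greedy (each tenant in turn takes its best remaining instance) gives 8802 ops/s, worse by 1150.
Next-best assignment: Cove→Machine M1, Iris→Machine M2, Summit→Machine M5, Ridgeline→Machine M6, Talus→Machine M3 = 9373 ops/s.
Swapping Iris↔Summit (Iris→Machine M5 475 ops/s, Summit→Machine M6 697 ops/s) loses 2771.
No other one-to-one assignment exceeds 9952 ops/s.
Iris's own top instance is Machine M3 (2389 ops/s), but forcing Iris→Machine M3 and reassigning the rest optimally gives only 9076 ops/s — worse by 876.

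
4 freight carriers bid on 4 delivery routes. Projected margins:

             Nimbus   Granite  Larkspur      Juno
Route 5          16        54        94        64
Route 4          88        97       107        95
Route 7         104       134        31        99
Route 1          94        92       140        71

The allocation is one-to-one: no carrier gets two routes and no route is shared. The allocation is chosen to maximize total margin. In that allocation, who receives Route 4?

Optimal: Nimbus→Route 4 ($88k), Granite→Route 7 ($134k), Larkspur→Route 1 ($140k), Juno→Route 5 ($64k) — total 88+134+140+64 = $426k.
Row-greedy (each carrier in turn takes its best remaining route) gives $405k, worse by 21.
Next-best assignment: Nimbus→Route 1, Granite→Route 7, Larkspur→Route 5, Juno→Route 4 = $417k.
Nimbus's own top route is Route 7 ($104k), but forcing Nimbus→Route 7 and reassigning the rest optimally gives only $405k — worse by 21.

Nimbus receives Route 4.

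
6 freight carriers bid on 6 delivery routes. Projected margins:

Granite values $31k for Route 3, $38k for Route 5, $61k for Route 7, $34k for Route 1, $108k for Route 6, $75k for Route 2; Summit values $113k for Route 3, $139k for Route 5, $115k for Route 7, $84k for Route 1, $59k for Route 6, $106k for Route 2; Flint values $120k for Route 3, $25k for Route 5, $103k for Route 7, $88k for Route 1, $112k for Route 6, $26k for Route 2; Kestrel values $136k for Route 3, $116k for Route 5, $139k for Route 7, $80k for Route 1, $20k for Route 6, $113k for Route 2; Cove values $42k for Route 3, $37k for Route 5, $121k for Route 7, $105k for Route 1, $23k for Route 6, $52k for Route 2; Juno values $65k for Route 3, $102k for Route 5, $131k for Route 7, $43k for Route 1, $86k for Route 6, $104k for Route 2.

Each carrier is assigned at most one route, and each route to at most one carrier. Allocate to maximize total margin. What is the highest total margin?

Treat this as an assignment problem: match each carrier to one route.
Optimal: Granite→Route 6 ($108k), Summit→Route 5 ($139k), Flint→Route 3 ($120k), Kestrel→Route 2 ($113k), Cove→Route 1 ($105k), Juno→Route 7 ($131k) — total 108+139+120+113+105+131 = $716k.
Column-greedy (each route in turn goes to its best remaining carrier) gives $698k, worse by 18.
Next-best assignment: Granite→Route 6, Summit→Route 5, Flint→Route 3, Kestrel→Route 7, Cove→Route 1, Juno→Route 2 = $715k.

Max total: $716k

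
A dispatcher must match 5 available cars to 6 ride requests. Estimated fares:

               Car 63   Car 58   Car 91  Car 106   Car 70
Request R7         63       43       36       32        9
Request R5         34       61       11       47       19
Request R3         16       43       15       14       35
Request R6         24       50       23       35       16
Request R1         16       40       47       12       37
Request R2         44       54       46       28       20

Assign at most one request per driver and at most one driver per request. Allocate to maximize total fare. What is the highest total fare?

Maximum total: $246

Treat this as an assignment problem: match each driver to one request.
Optimal: Car 63→Request R7 ($63), Car 58→Request R2 ($54), Car 91→Request R1 ($47), Car 106→Request R5 ($47), Car 70→Request R3 ($35) — total 63+54+47+47+35 = $246.
Column-greedy (each request in turn goes to its best remaining driver) gives $241, worse by 5.
Swapping Car 58↔Car 63 (Car 58→Request R7 $43, Car 63→Request R2 $44) loses 30.
Checked against all permutations: $246 is optimal.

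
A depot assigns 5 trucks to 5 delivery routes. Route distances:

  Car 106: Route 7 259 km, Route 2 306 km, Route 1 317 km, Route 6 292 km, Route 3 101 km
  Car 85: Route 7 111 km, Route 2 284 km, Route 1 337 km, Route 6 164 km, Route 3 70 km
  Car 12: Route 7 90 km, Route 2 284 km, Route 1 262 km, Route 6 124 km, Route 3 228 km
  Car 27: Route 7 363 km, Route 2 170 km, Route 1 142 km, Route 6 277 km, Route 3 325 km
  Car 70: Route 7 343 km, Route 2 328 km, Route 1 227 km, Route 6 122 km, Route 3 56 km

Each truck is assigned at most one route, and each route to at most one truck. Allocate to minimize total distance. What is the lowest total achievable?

Min total: 730 km

Optimal: Car 106→Route 2 (306 km), Car 85→Route 3 (70 km), Car 12→Route 7 (90 km), Car 27→Route 1 (142 km), Car 70→Route 6 (122 km) — total 306+70+90+142+122 = 730 km.
Column-greedy (each route in turn goes to its cheapest remaining truck) gives 752 km, worse by 22.
Next-best assignment: Car 106→Route 3, Car 85→Route 7, Car 12→Route 6, Car 27→Route 2, Car 70→Route 1 = 733 km.
Every other assignment is strictly worse.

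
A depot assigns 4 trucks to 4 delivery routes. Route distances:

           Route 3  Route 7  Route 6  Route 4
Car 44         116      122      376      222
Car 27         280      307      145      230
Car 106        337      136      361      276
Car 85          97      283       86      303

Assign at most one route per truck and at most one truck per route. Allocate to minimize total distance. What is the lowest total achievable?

Min total: 568 km

Optimal: Car 44→Route 3 (116 km), Car 27→Route 4 (230 km), Car 106→Route 7 (136 km), Car 85→Route 6 (86 km) — total 116+230+136+86 = 568 km.
Row-greedy (each truck in turn takes its cheapest remaining route) gives 700 km, worse by 132.
Swapping Car 44↔Car 106 (Car 44→Route 7 122 km, Car 106→Route 3 337 km) adds 207.
Every other assignment is strictly worse.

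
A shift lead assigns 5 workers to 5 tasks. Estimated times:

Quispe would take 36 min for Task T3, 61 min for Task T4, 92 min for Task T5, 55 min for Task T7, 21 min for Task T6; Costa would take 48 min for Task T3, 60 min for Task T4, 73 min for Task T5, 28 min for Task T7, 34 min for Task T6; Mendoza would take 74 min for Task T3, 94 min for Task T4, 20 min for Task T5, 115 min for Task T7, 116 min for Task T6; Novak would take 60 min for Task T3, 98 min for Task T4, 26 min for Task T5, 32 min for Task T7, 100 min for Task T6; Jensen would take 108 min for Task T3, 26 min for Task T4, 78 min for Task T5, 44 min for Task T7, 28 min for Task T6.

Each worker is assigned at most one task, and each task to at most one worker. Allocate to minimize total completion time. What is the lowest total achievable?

Minimum total: 147 min

This is a one-to-one assignment (minimum-cost bipartite matching).
Optimal: Quispe→Task T6 (21 min), Costa→Task T3 (48 min), Mendoza→Task T5 (20 min), Novak→Task T7 (32 min), Jensen→Task T4 (26 min) — total 21+48+20+32+26 = 147 min.
Min-entry greedy (repeatedly take the single cheapest remaining cell) gives 155 min, worse by 8.
Every other assignment is strictly worse.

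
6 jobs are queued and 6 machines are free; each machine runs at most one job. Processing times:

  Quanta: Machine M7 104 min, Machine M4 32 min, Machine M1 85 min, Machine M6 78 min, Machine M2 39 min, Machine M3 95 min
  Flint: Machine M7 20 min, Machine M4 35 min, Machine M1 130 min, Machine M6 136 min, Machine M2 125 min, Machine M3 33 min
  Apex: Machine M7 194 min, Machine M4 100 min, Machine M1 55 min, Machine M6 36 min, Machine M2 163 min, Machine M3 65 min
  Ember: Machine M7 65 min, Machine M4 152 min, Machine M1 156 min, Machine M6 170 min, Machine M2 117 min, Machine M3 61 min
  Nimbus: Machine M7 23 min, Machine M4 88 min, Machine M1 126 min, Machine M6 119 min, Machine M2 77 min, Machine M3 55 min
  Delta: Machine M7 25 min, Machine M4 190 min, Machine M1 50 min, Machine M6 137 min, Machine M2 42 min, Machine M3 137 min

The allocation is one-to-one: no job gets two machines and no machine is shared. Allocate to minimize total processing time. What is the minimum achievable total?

Treat this as an assignment problem: match each job to one machine.
Optimal: Quanta→Machine M2 (39 min), Flint→Machine M4 (35 min), Apex→Machine M6 (36 min), Ember→Machine M3 (61 min), Nimbus→Machine M7 (23 min), Delta→Machine M1 (50 min) — total 39+35+36+61+23+50 = 244 min.
Row-greedy (each job in turn takes its cheapest remaining machine) gives 276 min, worse by 32.
No other one-to-one assignment undercuts 244 min.

Min total: 244 min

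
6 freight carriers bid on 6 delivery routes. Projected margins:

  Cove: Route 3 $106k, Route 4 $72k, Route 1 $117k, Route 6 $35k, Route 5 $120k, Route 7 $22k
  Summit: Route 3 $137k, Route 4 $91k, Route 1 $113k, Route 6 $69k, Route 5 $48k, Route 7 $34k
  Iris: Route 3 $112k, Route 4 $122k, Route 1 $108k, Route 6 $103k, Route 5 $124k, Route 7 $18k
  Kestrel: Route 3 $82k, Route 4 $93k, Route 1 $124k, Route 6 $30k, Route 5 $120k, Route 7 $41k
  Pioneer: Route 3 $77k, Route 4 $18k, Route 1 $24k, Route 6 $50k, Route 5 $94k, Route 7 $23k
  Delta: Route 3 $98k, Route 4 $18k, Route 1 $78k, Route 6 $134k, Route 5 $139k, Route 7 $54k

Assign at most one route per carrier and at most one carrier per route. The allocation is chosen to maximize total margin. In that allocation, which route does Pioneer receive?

This is a one-to-one assignment (maximum-weight bipartite matching).
Optimal: Cove→Route 5 ($120k), Summit→Route 3 ($137k), Iris→Route 4 ($122k), Kestrel→Route 1 ($124k), Pioneer→Route 7 ($23k), Delta→Route 6 ($134k) — total 120+137+122+124+23+134 = $660k.
Next-best assignment: Cove→Route 1, Summit→Route 3, Iris→Route 4, Kestrel→Route 5, Pioneer→Route 7, Delta→Route 6 = $653k.
Swapping Pioneer↔Iris (Pioneer→Route 4 $18k, Iris→Route 7 $18k) loses 109.
Pioneer's own top route is Route 5 ($94k), but forcing Pioneer→Route 5 and reassigning the rest optimally gives only $645k — worse by 15.

Pioneer receives Route 7.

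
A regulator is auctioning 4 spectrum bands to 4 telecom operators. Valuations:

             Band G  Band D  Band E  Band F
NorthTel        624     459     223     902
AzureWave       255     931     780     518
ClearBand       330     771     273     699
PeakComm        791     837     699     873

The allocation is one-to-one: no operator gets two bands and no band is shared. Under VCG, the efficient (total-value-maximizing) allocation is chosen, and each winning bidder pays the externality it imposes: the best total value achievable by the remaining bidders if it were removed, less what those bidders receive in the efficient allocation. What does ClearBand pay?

ClearBand pays $151M.

Efficient allocation: NorthTel→Band F ($902M), AzureWave→Band E ($780M), ClearBand→Band D ($771M), PeakComm→Band G ($791M); total welfare W = $3244M.
ClearBand receives Band D at value $771M, so the others get W − 771 = $2473M.
Without ClearBand: best allocation of the remaining 3 bidders over all 4 bands is NorthTel→Band F ($902M), AzureWave→Band D ($931M), PeakComm→Band G ($791M), total $2624M.
VCG payment = (others' best without ClearBand) − (others' welfare with ClearBand) = 2624 − 2473 = $151M.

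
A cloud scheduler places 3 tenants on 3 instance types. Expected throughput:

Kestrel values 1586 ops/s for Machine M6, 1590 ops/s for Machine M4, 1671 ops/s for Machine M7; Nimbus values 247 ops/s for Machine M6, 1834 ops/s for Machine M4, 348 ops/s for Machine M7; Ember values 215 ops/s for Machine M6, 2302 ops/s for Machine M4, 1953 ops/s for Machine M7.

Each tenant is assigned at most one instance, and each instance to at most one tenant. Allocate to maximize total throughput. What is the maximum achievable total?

Maximum total: 5373 ops/s

Optimal: Kestrel→Machine M6 (1586 ops/s), Nimbus→Machine M4 (1834 ops/s), Ember→Machine M7 (1953 ops/s) — total 1586+1834+1953 = 5373 ops/s.
Column-greedy (each instance in turn goes to its best remaining tenant) gives 4236 ops/s, worse by 1137.
Next-best assignment: Kestrel→Machine M6, Nimbus→Machine M7, Ember→Machine M4 = 4236 ops/s.
Swapping Ember↔Kestrel (Ember→Machine M6 215 ops/s, Kestrel→Machine M7 1671 ops/s) loses 1653.
Every other assignment is strictly worse.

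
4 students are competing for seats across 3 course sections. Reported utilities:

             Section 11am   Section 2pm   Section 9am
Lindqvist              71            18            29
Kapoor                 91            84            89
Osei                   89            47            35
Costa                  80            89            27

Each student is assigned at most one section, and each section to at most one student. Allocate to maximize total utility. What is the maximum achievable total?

Optimal: Osei→Section 11am (89 points), Costa→Section 2pm (89 points), Kapoor→Section 9am (89 points) — total 89+89+89 = 267 points.
Max-entry greedy (repeatedly take the single best remaining cell) gives 215 points, worse by 52.
Every other assignment is strictly worse.

Max total: 267 points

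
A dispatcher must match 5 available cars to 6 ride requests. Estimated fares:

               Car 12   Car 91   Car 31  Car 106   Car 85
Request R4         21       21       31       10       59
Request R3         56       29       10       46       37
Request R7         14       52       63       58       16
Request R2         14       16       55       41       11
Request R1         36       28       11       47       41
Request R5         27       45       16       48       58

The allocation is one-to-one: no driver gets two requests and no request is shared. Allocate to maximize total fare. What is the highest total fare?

Maximum total: $273

Optimal: Car 12→Request R3 ($56), Car 91→Request R5 ($45), Car 31→Request R2 ($55), Car 106→Request R7 ($58), Car 85→Request R4 ($59) — total 56+45+55+58+59 = $273.
Column-greedy (each request in turn goes to its best remaining driver) gives $247, worse by 26.
Next-best assignment: Car 12→Request R3, Car 91→Request R7, Car 31→Request R2, Car 106→Request R5, Car 85→Request R4 = $270.
Swapping Car 31↔Car 12 (Car 31→Request R3 $10, Car 12→Request R2 $14) loses 87.
Every other assignment is strictly worse.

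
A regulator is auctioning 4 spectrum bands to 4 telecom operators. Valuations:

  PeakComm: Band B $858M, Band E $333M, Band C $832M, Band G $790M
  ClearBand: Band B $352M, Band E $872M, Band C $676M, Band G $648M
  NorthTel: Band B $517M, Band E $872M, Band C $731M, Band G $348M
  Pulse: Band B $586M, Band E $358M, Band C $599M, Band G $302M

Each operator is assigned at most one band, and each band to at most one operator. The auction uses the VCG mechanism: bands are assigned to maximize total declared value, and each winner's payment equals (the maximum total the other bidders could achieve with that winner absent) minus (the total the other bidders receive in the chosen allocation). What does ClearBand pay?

ClearBand pays $222M.

Efficient allocation: PeakComm→Band G ($790M), ClearBand→Band E ($872M), NorthTel→Band C ($731M), Pulse→Band B ($586M); total welfare W = $2979M.
ClearBand receives Band E at value $872M, so the others get W − 872 = $2107M.
Without ClearBand: best allocation of the remaining 3 bidders over all 4 bands is PeakComm→Band B ($858M), NorthTel→Band E ($872M), Pulse→Band C ($599M), total $2329M.
VCG payment = (others' best without ClearBand) − (others' welfare with ClearBand) = 2329 − 2107 = $222M.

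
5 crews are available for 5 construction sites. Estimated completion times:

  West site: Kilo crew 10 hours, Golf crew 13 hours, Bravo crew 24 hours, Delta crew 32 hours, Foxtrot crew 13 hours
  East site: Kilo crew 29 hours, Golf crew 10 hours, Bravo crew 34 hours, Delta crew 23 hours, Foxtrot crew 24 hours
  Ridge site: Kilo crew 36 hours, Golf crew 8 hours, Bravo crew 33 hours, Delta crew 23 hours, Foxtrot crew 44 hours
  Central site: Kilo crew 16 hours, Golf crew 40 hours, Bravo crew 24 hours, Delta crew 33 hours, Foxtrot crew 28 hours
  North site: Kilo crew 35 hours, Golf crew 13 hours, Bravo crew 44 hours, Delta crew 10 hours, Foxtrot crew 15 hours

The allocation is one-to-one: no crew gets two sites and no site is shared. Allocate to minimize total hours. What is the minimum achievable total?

Optimal: Kilo crew→West site (10 hours), Golf crew→Ridge site (8 hours), Bravo crew→Central site (24 hours), Delta crew→North site (10 hours), Foxtrot crew→East site (24 hours) — total 10+8+24+10+24 = 76 hours.
Column-greedy (each site in turn goes to its cheapest remaining crew) gives 82 hours, worse by 6.
No other one-to-one assignment undercuts 76 hours.

Min total: 76 hours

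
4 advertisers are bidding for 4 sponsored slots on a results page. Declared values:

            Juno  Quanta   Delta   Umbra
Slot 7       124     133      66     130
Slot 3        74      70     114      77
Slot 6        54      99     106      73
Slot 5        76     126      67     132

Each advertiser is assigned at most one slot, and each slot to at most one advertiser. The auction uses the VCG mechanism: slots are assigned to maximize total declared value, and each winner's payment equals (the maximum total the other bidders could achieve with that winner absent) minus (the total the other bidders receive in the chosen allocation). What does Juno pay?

Efficient allocation: Juno→Slot 7 ($124), Quanta→Slot 6 ($99), Delta→Slot 3 ($114), Umbra→Slot 5 ($132); total welfare W = $469.
Juno receives Slot 7 at value $124, so the others get W − 124 = $345.
Without Juno: best allocation of the remaining 3 bidders over all 4 slots is Quanta→Slot 7 ($133), Delta→Slot 3 ($114), Umbra→Slot 5 ($132), total $379.
VCG payment = (others' best without Juno) − (others' welfare with Juno) = 379 − 345 = $34.

Juno pays $34.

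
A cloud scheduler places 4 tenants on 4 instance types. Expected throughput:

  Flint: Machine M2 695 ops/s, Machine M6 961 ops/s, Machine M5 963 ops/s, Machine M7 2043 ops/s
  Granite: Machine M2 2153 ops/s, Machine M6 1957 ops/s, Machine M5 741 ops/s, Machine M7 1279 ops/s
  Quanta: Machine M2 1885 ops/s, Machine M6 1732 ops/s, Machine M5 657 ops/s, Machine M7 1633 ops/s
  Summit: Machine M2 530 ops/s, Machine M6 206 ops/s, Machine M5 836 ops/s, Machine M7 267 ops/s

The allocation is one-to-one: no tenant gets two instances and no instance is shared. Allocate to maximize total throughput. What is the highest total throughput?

This is the linear assignment problem.
Optimal: Flint→Machine M7 (2043 ops/s), Granite→Machine M2 (2153 ops/s), Quanta→Machine M6 (1732 ops/s), Summit→Machine M5 (836 ops/s) — total 2043+2153+1732+836 = 6764 ops/s.
Column-greedy (each instance in turn goes to its best remaining tenant) gives 5115 ops/s, worse by 1649.
Next-best assignment: Flint→Machine M7, Granite→Machine M6, Quanta→Machine M2, Summit→Machine M5 = 6721 ops/s.
Swapping Quanta↔Granite (Quanta→Machine M2 1885 ops/s, Granite→Machine M6 1957 ops/s) loses 43.

Maximum total: 6764 ops/s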